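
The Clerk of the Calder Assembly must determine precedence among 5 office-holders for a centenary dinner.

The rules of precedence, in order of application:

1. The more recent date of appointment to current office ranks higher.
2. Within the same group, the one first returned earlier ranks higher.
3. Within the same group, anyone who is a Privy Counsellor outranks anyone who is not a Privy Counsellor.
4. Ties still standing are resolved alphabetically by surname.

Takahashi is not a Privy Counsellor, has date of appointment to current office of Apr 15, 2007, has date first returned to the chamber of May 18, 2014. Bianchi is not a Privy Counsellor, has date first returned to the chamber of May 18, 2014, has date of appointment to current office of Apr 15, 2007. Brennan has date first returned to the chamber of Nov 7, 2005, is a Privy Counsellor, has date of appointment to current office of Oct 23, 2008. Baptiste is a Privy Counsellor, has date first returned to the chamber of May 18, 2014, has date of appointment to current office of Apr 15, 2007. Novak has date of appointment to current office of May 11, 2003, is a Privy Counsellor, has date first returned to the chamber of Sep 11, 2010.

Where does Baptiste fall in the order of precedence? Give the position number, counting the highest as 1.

By date of appointment to current office (later first): Brennan (Oct 23, 2008); then Baptiste, Bianchi and Takahashi (each Apr 15, 2007); then Novak (May 11, 2003).
Baptiste, Bianchi and Takahashi all have date first returned to the chamber May 18, 2014, so the next rule applies.
Among Baptiste, Bianchi and Takahashi, a Privy Counsellor before not a Privy Counsellor: Baptiste (a Privy Counsellor) before Bianchi and Takahashi (not a Privy Counsellor).
Among Bianchi and Takahashi, alphabetically by surname: Bianchi before Takahashi.
Order: Brennan, Baptiste, Bianchi, Takahashi, Novak. So position 2.

2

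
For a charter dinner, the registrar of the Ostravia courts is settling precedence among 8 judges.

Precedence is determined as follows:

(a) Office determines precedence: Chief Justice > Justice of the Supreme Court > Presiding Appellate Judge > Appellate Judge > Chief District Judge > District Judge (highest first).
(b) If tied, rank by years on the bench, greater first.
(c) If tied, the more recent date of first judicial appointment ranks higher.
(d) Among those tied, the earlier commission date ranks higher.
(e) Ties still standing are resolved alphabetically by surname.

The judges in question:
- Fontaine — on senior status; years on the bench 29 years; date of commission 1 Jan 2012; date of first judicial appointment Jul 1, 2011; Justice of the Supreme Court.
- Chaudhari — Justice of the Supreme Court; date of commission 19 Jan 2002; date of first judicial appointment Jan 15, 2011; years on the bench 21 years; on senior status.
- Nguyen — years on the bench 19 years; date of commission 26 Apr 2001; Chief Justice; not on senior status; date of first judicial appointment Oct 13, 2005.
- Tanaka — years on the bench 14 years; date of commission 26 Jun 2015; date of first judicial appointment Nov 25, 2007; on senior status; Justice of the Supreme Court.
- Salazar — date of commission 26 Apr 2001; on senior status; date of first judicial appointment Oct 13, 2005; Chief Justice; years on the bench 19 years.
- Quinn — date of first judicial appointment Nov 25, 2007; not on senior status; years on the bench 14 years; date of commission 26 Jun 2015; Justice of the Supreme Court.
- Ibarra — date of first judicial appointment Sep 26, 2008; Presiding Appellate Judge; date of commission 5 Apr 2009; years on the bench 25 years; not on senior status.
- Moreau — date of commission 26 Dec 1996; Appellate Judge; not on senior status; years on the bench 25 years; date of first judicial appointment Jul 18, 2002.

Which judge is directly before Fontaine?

Salazar

By office: Nguyen and Salazar (Chief Justice); then Fontaine, Chaudhari, Quinn and Tanaka (Justice of the Supreme Court); then Ibarra (Presiding Appellate Judge); then Moreau (Appellate Judge).
Nguyen and Salazar both have years on the bench 19 years, so the next rule applies.
Nguyen and Salazar both have date of first judicial appointment Oct 13, 2005, so the next rule applies.
Nguyen and Salazar both have date of commission 26 Apr 2001, so the next rule applies.
Among Nguyen and Salazar, alphabetically by surname: Nguyen before Salazar.
Among Fontaine, Chaudhari, Quinn and Tanaka, by years on the bench (higher first): Fontaine (29 years) before Chaudhari (21 years) before Quinn and Tanaka (14 years).
Quinn and Tanaka both have date of first judicial appointment Nov 25, 2007, so the next rule applies.
Quinn and Tanaka both have date of commission 26 Jun 2015, so the next rule applies.
Among Quinn and Tanaka, alphabetically by surname: Quinn before Tanaka.
Order: Nguyen, Salazar, Fontaine, Chaudhari, Quinn, Tanaka, Ibarra, Moreau.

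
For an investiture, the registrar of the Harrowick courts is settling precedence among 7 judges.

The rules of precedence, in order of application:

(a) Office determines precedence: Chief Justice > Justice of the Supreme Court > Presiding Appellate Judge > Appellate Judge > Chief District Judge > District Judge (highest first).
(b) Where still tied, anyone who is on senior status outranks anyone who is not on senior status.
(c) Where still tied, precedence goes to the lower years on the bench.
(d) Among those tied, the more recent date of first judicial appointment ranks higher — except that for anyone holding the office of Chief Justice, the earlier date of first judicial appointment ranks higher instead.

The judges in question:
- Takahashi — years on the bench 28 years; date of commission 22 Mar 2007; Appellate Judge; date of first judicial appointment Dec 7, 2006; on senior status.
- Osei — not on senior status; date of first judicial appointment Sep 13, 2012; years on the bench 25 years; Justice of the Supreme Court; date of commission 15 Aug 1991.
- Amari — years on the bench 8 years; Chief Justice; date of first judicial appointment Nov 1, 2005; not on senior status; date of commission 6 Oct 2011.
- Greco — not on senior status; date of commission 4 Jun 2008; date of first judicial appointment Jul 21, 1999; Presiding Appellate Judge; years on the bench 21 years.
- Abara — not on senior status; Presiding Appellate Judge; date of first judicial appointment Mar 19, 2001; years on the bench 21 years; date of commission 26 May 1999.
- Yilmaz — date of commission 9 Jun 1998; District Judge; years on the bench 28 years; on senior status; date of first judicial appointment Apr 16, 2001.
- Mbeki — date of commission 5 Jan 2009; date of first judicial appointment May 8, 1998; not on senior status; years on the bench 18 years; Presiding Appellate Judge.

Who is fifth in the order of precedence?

Greco

By office: Amari (Chief Justice); then Osei (Justice of the Supreme Court); then Mbeki, Abara and Greco (Presiding Appellate Judge); then Takahashi (Appellate Judge); then Yilmaz (District Judge).
Mbeki, Abara and Greco are each not on senior status, so the next rule applies.
Among Mbeki, Abara and Greco, by years on the bench (lower first): Mbeki (18 years) before Abara and Greco (21 years).
Among Abara and Greco, by date of first judicial appointment (later first): Abara (Mar 19, 2001) before Greco (Jul 21, 1999).
Order: Amari, Osei, Mbeki, Abara, Greco, Takahashi, Yilmaz.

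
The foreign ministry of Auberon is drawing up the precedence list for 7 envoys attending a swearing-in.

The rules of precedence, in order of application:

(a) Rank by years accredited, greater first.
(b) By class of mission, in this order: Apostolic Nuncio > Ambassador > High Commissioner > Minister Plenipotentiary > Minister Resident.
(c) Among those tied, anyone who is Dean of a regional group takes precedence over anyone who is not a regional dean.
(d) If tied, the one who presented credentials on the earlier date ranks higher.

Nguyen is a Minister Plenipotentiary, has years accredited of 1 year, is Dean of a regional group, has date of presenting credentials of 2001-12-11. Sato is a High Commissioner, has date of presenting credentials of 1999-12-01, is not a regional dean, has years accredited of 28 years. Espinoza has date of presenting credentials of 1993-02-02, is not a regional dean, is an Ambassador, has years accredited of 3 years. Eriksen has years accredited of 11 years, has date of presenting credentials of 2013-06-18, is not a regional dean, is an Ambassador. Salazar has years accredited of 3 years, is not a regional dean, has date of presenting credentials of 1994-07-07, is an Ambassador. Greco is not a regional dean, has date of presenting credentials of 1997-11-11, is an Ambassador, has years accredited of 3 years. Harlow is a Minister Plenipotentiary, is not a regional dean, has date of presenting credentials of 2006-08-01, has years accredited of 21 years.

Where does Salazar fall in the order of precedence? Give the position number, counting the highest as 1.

By years accredited (higher first): Sato (28 years); then Harlow (21 years); then Eriksen (11 years); then Espinoza, Salazar and Greco (each 3 years); then Nguyen (1 year).
Espinoza, Salazar and Greco are each Ambassador, so the next rule applies.
Espinoza, Salazar and Greco are each not a regional dean, so the next rule applies.
Among Espinoza, Salazar and Greco, by date of presenting credentials (earlier first): Espinoza (1993-02-02) before Salazar (1994-07-07) before Greco (1997-11-11).
Order: Sato, Harlow, Eriksen, Espinoza, Salazar, Greco, Nguyen. So position 5.

5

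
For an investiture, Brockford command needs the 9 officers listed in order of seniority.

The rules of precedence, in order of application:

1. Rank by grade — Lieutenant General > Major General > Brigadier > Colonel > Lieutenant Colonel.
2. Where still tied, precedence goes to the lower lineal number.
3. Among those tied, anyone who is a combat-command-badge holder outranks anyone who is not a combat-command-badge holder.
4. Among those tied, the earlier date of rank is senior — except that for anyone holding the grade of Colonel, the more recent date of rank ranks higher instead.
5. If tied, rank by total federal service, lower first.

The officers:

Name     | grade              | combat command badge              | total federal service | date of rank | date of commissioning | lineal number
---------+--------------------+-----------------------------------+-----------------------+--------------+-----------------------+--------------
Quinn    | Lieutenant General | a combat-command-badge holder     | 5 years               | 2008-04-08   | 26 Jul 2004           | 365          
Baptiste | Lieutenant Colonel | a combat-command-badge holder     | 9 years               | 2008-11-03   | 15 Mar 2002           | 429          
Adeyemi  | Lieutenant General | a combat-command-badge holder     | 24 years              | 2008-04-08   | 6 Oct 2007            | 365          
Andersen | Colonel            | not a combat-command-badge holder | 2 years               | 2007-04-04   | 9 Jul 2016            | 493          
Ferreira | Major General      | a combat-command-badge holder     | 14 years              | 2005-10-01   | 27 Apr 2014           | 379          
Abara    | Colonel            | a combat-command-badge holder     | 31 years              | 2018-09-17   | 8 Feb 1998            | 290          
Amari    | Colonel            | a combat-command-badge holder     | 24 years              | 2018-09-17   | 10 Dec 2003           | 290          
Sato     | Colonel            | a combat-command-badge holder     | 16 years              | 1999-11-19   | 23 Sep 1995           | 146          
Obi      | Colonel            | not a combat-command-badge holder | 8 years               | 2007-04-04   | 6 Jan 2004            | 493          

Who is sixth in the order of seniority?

By grade: Quinn and Adeyemi (Lieutenant General); then Ferreira (Major General); then Sato, Amari, Abara, Andersen and Obi (Colonel); then Baptiste (Lieutenant Colonel).
Quinn and Adeyemi both have lineal number 365, so the next rule applies.
Quinn and Adeyemi are each a combat-command-badge holder, so the next rule applies.
Quinn and Adeyemi both have date of rank 2008-04-08, so the next rule applies.
Among Quinn and Adeyemi, by total federal service (lower first): Quinn (5 years) before Adeyemi (24 years).
Among Sato, Amari, Abara, Andersen and Obi, by lineal number (lower first): Sato (146) before Amari and Abara (290) before Andersen and Obi (493).
Amari and Abara are each a combat-command-badge holder, so the next rule applies.
Amari and Abara both have date of rank 2018-09-17, so the next rule applies.
Among Amari and Abara, by total federal service (lower first): Amari (24 years) before Abara (31 years).
Andersen and Obi are each not a combat-command-badge holder, so the next rule applies.
Andersen and Obi both have date of rank 2007-04-04, so the next rule applies.
Among Andersen and Obi, by total federal service (lower first): Andersen (2 years) before Obi (8 years).
Order: Quinn, Adeyemi, Ferreira, Sato, Amari, Abara, Andersen, Obi, Baptiste.

Abara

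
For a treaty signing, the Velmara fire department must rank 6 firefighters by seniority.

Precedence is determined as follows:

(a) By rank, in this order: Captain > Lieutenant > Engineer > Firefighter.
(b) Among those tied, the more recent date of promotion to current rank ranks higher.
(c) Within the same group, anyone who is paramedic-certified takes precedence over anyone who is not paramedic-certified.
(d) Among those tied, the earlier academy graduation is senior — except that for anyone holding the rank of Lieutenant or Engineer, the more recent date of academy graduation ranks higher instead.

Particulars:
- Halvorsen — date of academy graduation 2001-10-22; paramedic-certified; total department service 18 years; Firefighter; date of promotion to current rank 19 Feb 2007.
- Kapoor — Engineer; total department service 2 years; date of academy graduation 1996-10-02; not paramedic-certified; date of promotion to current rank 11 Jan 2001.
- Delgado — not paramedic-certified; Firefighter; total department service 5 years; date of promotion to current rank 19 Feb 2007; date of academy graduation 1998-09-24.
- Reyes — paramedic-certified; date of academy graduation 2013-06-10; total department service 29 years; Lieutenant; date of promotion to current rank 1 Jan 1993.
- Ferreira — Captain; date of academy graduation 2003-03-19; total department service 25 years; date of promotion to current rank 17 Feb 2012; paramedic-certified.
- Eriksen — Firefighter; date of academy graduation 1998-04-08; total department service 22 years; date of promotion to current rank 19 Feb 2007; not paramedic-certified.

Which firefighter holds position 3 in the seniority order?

By rank: Ferreira (Captain); then Reyes (Lieutenant); then Kapoor (Engineer); then Halvorsen, Eriksen and Delgado (Firefighter).
Halvorsen, Eriksen and Delgado all have date of promotion to current rank 19 Feb 2007, so the next rule applies.
Among Halvorsen, Eriksen and Delgado, paramedic-certified before not paramedic-certified: Halvorsen (paramedic-certified) before Eriksen and Delgado (not paramedic-certified).
Among Eriksen and Delgado, by date of academy graduation (earlier first): Eriksen (1998-04-08) before Delgado (1998-09-24).
Order: Ferreira, Reyes, Kapoor, Halvorsen, Eriksen, Delgado.

Kapoor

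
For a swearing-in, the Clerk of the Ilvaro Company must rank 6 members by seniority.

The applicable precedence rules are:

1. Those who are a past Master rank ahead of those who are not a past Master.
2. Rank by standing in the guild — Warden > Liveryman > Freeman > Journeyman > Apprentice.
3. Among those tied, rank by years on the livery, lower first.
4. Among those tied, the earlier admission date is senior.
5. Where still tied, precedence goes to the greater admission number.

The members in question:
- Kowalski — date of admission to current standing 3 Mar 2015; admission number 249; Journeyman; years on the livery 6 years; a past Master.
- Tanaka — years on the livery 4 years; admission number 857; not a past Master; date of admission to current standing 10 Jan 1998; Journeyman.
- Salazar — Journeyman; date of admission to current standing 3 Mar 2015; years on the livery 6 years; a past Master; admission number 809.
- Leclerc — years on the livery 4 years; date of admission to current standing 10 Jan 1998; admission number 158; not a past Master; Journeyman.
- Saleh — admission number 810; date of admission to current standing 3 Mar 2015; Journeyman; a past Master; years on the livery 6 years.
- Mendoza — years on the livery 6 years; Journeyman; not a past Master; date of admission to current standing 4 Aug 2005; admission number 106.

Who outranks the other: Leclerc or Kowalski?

Kowalski

By the first rule: Saleh, Salazar and Kowalski (each a past Master); then Tanaka, Leclerc and Mendoza (each not a past Master).
Saleh, Salazar and Kowalski are each Journeyman, so the next rule applies.
Saleh, Salazar and Kowalski all have years on the livery 6 years, so the next rule applies.
Saleh, Salazar and Kowalski all have date of admission to current standing 3 Mar 2015, so the next rule applies.
Among Saleh, Salazar and Kowalski, by admission number (higher first): Saleh (810) before Salazar (809) before Kowalski (249).
Tanaka, Leclerc and Mendoza are each Journeyman, so the next rule applies.
Among Tanaka, Leclerc and Mendoza, by years on the livery (lower first): Tanaka and Leclerc (4 years) before Mendoza (6 years).
Tanaka and Leclerc both have date of admission to current standing 10 Jan 1998, so the next rule applies.
Among Tanaka and Leclerc, by admission number (higher first): Tanaka (857) before Leclerc (158).
So Kowalski takes precedence.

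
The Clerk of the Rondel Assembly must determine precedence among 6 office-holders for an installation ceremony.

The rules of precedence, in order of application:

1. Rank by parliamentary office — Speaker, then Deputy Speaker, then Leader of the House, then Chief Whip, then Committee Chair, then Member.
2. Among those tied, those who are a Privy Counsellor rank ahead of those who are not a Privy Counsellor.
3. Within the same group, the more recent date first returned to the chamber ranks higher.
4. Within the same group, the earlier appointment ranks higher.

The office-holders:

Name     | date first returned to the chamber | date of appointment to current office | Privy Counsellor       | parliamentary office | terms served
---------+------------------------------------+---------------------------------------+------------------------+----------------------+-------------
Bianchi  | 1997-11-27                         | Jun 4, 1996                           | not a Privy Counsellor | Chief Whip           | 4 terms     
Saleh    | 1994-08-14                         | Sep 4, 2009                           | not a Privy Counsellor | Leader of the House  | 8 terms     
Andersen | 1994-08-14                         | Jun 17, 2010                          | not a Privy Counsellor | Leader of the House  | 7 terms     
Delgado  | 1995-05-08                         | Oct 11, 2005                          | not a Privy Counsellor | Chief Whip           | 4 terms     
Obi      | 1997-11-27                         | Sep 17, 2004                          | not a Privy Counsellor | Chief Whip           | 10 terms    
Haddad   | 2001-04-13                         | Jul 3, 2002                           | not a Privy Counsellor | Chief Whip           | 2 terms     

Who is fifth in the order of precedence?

Obi

By parliamentary office: Saleh and Andersen (Leader of the House); then Haddad, Bianchi, Obi and Delgado (Chief Whip).
Saleh and Andersen are each not a Privy Counsellor, so the next rule applies.
Saleh and Andersen both have date first returned to the chamber 1994-08-14, so the next rule applies.
Among Saleh and Andersen, by date of appointment to current office (earlier first): Saleh (Sep 4, 2009) before Andersen (Jun 17, 2010).
Haddad, Bianchi, Obi and Delgado are each not a Privy Counsellor, so the next rule applies.
Among Haddad, Bianchi, Obi and Delgado, by date first returned to the chamber (later first): Haddad (2001-04-13) before Bianchi and Obi (1997-11-27) before Delgado (1995-05-08).
Among Bianchi and Obi, by date of appointment to current office (earlier first): Bianchi (Jun 4, 1996) before Obi (Sep 17, 2004).
Order: Saleh, Andersen, Haddad, Bianchi, Obi, Delgado.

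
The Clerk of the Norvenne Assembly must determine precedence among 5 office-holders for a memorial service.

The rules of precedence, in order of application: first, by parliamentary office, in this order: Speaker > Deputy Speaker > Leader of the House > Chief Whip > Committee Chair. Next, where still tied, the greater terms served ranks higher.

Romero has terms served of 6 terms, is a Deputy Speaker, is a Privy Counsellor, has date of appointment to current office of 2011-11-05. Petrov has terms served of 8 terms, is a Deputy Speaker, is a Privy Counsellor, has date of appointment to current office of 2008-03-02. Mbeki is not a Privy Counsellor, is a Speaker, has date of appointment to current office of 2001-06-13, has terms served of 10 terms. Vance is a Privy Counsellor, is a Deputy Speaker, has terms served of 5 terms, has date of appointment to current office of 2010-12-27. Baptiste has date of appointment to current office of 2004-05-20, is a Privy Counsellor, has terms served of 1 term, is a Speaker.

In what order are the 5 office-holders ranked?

By parliamentary office: Mbeki and Baptiste (Speaker); then Petrov, Romero and Vance (Deputy Speaker).
Among Mbeki and Baptiste, by terms served (higher first): Mbeki (10 terms) before Baptiste (1 term).
Among Petrov, Romero and Vance, by terms served (higher first): Petrov (8 terms) before Romero (6 terms) before Vance (5 terms).
Full order: Mbeki, Baptiste, Petrov, Romero, Vance.

Mbeki, Baptiste, Petrov, Romero, Vance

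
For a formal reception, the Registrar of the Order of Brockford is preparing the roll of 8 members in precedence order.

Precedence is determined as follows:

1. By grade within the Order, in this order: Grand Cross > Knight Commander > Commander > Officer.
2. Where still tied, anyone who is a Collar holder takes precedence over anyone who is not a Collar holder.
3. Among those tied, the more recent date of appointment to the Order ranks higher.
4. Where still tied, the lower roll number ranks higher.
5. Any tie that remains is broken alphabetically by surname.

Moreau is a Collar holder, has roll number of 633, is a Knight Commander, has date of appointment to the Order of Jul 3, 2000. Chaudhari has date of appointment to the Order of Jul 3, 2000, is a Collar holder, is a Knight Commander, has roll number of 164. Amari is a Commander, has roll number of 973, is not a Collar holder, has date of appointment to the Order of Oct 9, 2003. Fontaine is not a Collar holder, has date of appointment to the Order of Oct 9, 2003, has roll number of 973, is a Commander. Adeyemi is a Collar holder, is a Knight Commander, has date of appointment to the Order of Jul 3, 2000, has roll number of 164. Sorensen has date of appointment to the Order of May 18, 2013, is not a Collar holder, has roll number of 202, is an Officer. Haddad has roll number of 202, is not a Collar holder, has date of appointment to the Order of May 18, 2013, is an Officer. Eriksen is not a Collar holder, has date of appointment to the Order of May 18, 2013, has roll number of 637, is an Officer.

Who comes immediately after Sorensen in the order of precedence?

Eriksen

By grade within the Order: Adeyemi, Chaudhari and Moreau (Knight Commander); then Amari and Fontaine (Commander); then Haddad, Sorensen and Eriksen (Officer).
Adeyemi, Chaudhari and Moreau are each a Collar holder, so the next rule applies.
Adeyemi, Chaudhari and Moreau all have date of appointment to the Order Jul 3, 2000, so the next rule applies.
Among Adeyemi, Chaudhari and Moreau, by roll number (lower first): Adeyemi and Chaudhari (164) before Moreau (633).
Among Adeyemi and Chaudhari, alphabetically by surname: Adeyemi before Chaudhari.
Amari and Fontaine are each not a Collar holder, so the next rule applies.
Amari and Fontaine both have date of appointment to the Order Oct 9, 2003, so the next rule applies.
Amari and Fontaine both have roll number 973, so the next rule applies.
Among Amari and Fontaine, alphabetically by surname: Amari before Fontaine.
Haddad, Sorensen and Eriksen are each not a Collar holder, so the next rule applies.
Haddad, Sorensen and Eriksen all have date of appointment to the Order May 18, 2013, so the next rule applies.
Among Haddad, Sorensen and Eriksen, by roll number (lower first): Haddad and Sorensen (202) before Eriksen (637).
Among Haddad and Sorensen, alphabetically by surname: Haddad before Sorensen.
Order: Adeyemi, Chaudhari, Moreau, Amari, Fontaine, Haddad, Sorensen, Eriksen.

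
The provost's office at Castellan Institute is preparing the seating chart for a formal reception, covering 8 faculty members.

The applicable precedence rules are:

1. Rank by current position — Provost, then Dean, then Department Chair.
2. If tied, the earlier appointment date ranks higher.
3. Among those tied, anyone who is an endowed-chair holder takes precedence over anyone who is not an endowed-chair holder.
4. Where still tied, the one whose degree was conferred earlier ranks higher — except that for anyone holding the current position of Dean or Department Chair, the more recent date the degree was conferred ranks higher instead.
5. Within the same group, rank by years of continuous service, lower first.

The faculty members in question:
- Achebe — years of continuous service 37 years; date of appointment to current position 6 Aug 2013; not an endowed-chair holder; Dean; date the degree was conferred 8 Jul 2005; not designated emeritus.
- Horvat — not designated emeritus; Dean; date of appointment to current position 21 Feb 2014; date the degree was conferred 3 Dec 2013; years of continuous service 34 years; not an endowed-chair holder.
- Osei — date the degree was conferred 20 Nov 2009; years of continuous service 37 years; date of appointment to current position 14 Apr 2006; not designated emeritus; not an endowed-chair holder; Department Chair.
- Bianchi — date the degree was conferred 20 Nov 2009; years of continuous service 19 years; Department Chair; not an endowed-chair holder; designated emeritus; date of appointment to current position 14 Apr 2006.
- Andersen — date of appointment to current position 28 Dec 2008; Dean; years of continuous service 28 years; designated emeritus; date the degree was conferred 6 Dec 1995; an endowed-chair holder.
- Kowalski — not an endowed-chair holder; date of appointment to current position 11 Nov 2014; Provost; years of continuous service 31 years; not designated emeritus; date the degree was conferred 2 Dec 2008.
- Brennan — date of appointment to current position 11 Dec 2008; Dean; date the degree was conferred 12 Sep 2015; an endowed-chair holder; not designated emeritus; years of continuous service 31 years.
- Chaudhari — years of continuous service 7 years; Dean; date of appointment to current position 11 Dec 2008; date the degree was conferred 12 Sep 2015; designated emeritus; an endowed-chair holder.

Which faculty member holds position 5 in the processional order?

By current position: Kowalski (Provost); then Chaudhari, Brennan, Andersen, Achebe and Horvat (Dean); then Bianchi and Osei (Department Chair).
Among Chaudhari, Brennan, Andersen, Achebe and Horvat, by date of appointment to current position (earlier first): Chaudhari and Brennan (11 Dec 2008) before Andersen (28 Dec 2008) before Achebe (6 Aug 2013) before Horvat (21 Feb 2014).
Chaudhari and Brennan are each an endowed-chair holder, so the next rule applies.
Chaudhari and Brennan both have date the degree was conferred 12 Sep 2015, so the next rule applies.
Among Chaudhari and Brennan, by years of continuous service (lower first): Chaudhari (7 years) before Brennan (31 years).
Bianchi and Osei both have date of appointment to current position 14 Apr 2006, so the next rule applies.
Bianchi and Osei are each not an endowed-chair holder, so the next rule applies.
Bianchi and Osei both have date the degree was conferred 20 Nov 2009, so the next rule applies.
Among Bianchi and Osei, by years of continuous service (lower first): Bianchi (19 years) before Osei (37 years).
Order: Kowalski, Chaudhari, Brennan, Andersen, Achebe, Horvat, Bianchi, Osei.

Achebe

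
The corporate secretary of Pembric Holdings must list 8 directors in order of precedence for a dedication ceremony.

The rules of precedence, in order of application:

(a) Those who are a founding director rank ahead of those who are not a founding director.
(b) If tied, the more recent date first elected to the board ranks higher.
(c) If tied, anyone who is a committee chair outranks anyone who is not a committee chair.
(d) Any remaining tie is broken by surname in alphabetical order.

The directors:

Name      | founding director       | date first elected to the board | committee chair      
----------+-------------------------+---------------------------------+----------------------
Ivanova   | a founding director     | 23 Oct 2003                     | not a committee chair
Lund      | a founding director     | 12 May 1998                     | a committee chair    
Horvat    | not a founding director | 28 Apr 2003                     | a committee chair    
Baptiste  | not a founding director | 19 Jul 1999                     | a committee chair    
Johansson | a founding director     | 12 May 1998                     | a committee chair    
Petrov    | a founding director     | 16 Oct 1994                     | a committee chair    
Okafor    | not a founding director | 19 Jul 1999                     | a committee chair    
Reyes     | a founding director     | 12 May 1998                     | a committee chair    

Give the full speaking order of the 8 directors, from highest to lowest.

Ivanova, Johansson, Lund, Reyes, Petrov, Horvat, Baptiste, Okafor

By the first rule: Ivanova, Johansson, Lund, Reyes and Petrov (each a founding director); then Horvat, Baptiste and Okafor (each not a founding director).
Among Ivanova, Johansson, Lund, Reyes and Petrov, by date first elected to the board (later first): Ivanova (23 Oct 2003) before Johansson, Lund and Reyes (12 May 1998) before Petrov (16 Oct 1994).
Johansson, Lund and Reyes are each a committee chair, so the next rule applies.
Among Johansson, Lund and Reyes, alphabetically by surname: Johansson before Lund before Reyes.
Among Horvat, Baptiste and Okafor, by date first elected to the board (later first): Horvat (28 Apr 2003) before Baptiste and Okafor (19 Jul 1999).
Baptiste and Okafor are each a committee chair, so the next rule applies.
Among Baptiste and Okafor, alphabetically by surname: Baptiste before Okafor.
Full order: Ivanova, Johansson, Lund, Reyes, Petrov, Horvat, Baptiste, Okafor.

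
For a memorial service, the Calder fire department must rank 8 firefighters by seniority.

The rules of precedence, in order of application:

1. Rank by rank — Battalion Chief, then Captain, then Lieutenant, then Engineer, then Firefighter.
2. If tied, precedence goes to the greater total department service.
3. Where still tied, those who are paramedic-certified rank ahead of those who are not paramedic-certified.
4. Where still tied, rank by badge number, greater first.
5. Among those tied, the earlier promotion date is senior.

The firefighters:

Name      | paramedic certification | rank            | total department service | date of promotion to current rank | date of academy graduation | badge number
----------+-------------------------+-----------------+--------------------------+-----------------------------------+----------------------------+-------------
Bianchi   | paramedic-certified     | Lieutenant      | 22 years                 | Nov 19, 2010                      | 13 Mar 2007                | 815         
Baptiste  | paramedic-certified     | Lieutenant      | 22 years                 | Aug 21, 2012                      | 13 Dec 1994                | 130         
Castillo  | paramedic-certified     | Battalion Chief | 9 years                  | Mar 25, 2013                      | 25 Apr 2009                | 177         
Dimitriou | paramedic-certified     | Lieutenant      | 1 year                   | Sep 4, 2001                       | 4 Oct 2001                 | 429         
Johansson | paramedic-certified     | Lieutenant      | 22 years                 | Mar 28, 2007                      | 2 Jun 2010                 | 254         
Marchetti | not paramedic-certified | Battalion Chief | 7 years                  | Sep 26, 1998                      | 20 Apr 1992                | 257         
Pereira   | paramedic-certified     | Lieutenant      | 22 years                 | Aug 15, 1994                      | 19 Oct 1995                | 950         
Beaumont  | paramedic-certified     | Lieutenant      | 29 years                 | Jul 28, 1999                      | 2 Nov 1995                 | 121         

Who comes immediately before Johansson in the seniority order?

By rank: Castillo and Marchetti (Battalion Chief); then Beaumont, Pereira, Bianchi, Johansson, Baptiste and Dimitriou (Lieutenant).
Among Castillo and Marchetti, by total department service (higher first): Castillo (9 years) before Marchetti (7 years).
Among Beaumont, Pereira, Bianchi, Johansson, Baptiste and Dimitriou, by total department service (higher first): Beaumont (29 years) before Pereira, Bianchi, Johansson and Baptiste (22 years) before Dimitriou (1 year).
Pereira, Bianchi, Johansson and Baptiste are each paramedic-certified, so the next rule applies.
Among Pereira, Bianchi, Johansson and Baptiste, by badge number (higher first): Pereira (950) before Bianchi (815) before Johansson (254) before Baptiste (130).
Order: Castillo, Marchetti, Beaumont, Pereira, Bianchi, Johansson, Baptiste, Dimitriou.

Bianchi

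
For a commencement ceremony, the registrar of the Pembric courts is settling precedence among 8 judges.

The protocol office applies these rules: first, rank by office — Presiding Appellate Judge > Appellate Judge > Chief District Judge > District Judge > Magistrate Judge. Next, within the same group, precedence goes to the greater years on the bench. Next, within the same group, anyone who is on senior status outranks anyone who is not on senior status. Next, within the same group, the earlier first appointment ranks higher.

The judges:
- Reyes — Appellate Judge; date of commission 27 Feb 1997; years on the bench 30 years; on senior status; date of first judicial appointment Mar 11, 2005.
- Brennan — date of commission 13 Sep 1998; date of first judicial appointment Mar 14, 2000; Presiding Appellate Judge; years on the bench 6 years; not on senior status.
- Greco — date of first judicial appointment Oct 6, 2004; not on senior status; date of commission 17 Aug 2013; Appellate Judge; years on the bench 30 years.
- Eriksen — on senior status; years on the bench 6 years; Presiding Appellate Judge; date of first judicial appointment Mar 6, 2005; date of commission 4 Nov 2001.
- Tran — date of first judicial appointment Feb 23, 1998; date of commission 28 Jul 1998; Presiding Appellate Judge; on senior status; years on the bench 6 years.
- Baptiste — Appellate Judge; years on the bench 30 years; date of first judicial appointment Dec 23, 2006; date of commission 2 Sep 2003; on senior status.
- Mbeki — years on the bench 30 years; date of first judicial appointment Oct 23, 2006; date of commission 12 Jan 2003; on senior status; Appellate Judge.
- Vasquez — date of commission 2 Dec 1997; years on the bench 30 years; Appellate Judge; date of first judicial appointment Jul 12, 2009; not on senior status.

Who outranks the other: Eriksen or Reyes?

Eriksen

By office: Tran, Eriksen and Brennan (Presiding Appellate Judge); then Reyes, Mbeki, Baptiste, Greco and Vasquez (Appellate Judge).
Tran, Eriksen and Brennan all have years on the bench 6 years, so the next rule applies.
Among Tran, Eriksen and Brennan, on senior status before not on senior status: Tran and Eriksen (on senior status) before Brennan (not on senior status).
Among Tran and Eriksen, by date of first judicial appointment (earlier first): Tran (Feb 23, 1998) before Eriksen (Mar 6, 2005).
Reyes, Mbeki, Baptiste, Greco and Vasquez all have years on the bench 30 years, so the next rule applies.
Among Reyes, Mbeki, Baptiste, Greco and Vasquez, on senior status before not on senior status: Reyes, Mbeki and Baptiste (on senior status) before Greco and Vasquez (not on senior status).
Among Reyes, Mbeki and Baptiste, by date of first judicial appointment (earlier first): Reyes (Mar 11, 2005) before Mbeki (Oct 23, 2006) before Baptiste (Dec 23, 2006).
Among Greco and Vasquez, by date of first judicial appointment (earlier first): Greco (Oct 6, 2004) before Vasquez (Jul 12, 2009).
So Eriksen takes precedence.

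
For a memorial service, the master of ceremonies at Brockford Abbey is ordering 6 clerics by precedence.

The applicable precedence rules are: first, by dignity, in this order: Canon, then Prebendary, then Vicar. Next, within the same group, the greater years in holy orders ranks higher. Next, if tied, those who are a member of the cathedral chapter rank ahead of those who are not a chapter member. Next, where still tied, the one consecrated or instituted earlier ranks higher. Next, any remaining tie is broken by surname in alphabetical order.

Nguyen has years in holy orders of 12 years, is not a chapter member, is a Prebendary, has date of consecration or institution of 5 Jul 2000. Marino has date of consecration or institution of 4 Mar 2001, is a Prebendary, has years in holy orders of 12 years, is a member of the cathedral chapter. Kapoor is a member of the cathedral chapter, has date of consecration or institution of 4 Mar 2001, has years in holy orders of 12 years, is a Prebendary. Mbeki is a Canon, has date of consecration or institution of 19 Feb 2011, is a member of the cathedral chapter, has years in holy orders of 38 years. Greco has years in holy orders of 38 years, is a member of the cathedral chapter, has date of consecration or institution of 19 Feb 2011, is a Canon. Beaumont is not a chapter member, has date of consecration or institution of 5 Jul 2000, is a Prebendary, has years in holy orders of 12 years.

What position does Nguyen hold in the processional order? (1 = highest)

6

By dignity: Greco and Mbeki (Canon); then Kapoor, Marino, Beaumont and Nguyen (Prebendary).
Greco and Mbeki both have years in holy orders 38 years, so the next rule applies.
Greco and Mbeki are each a member of the cathedral chapter, so the next rule applies.
Greco and Mbeki both have date of consecration or institution 19 Feb 2011, so the next rule applies.
Among Greco and Mbeki, alphabetically by surname: Greco before Mbeki.
Kapoor, Marino, Beaumont and Nguyen all have years in holy orders 12 years, so the next rule applies.
Among Kapoor, Marino, Beaumont and Nguyen, a member of the cathedral chapter before not a chapter member: Kapoor and Marino (a member of the cathedral chapter) before Beaumont and Nguyen (not a chapter member).
Kapoor and Marino both have date of consecration or institution 4 Mar 2001, so the next rule applies.
Among Kapoor and Marino, alphabetically by surname: Kapoor before Marino.
Beaumont and Nguyen both have date of consecration or institution 5 Jul 2000, so the next rule applies.
Among Beaumont and Nguyen, alphabetically by surname: Beaumont before Nguyen.
Order: Greco, Mbeki, Kapoor, Marino, Beaumont, Nguyen. So position 6.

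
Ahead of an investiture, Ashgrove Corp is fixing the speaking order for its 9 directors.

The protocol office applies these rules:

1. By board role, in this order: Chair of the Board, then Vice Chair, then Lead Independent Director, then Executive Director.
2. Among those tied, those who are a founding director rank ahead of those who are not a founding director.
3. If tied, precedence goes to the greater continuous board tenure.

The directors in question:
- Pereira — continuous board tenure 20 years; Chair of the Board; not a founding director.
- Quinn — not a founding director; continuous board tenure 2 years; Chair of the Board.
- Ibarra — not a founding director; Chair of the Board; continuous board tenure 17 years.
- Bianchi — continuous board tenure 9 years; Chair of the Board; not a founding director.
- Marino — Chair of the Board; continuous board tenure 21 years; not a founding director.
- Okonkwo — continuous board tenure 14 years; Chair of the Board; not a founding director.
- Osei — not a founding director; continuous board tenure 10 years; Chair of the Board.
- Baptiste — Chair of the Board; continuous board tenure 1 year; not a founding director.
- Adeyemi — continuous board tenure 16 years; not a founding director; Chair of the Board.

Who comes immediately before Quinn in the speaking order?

Bianchi

By board role: Marino, Pereira, Ibarra, Adeyemi, Okonkwo, Osei, Bianchi, Quinn and Baptiste (Chair of the Board).
Marino, Pereira, Ibarra, Adeyemi, Okonkwo, Osei, Bianchi, Quinn and Baptiste are each not a founding director, so the next rule applies.
Among Marino, Pereira, Ibarra, Adeyemi, Okonkwo, Osei, Bianchi, Quinn and Baptiste, by continuous board tenure (higher first): Marino (21 years) before Pereira (20 years) before Ibarra (17 years) before Adeyemi (16 years) before Okonkwo (14 years) before Osei (10 years) before Bianchi (9 years) before Quinn (2 years) before Baptiste (1 year).
Order: Marino, Pereira, Ibarra, Adeyemi, Okonkwo, Osei, Bianchi, Quinn, Baptiste.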